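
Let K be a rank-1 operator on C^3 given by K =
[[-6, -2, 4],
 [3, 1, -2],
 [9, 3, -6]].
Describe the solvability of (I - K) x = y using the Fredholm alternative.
(I - K) is invertible (det(I - K) = 12 ≠ 0), so for every y in C^3 the equation (I - K) x = y has a unique solution.

K has rank 1, so it is an outer product K = u v^T: every row of K is a multiple of one row vector. Reading off the entries, u = (2, -1, -3) and v = (-3, -1, 2) (row i of K equals u_i·v^T). A rank-one matrix u v^T satisfies K u = u (v·u) and kills the (2)-dimensional subspace v^⊥, so its characteristic polynomial is lambda^2 (lambda - v·u) with v·u = tr K = -11. Hence the eigenvalues of I - K are 1 (multiplicity 2) and 1 - (-11) = 12, so det(I - K) = 12. (Direct check: I - K =
[[7, 2, -4],
 [-3, 0, 2],
 [-9, -3, 7]]
has determinant 12.) The finite-dimensional Fredholm alternative says: either (I - K) is invertible, or ker(I - K) ≠ {0} and then range(I - K) = ker((I - K)^*)^⊥, with dim ker(I - K) = dim ker((I - K)^*). Since det(I - K) ≠ 0, 1 is not an eigenvalue of K and ker(I - K) = {0}, so we are in the first case: for every y there is a unique x = (I - K)^(-1) y. Explicitly, by the Sherman–Morrison formula, (I - u v^T)^(-1) = I + u v^T/(1 - v·u), i.e. (I - K)^(-1) = I + K/(12).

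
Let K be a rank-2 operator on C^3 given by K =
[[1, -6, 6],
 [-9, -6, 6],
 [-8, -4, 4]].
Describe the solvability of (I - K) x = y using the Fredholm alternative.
(I - K) is invertible (det(I - K) = -6 ≠ 0), so for every y in C^3 the equation (I - K) x = y has a unique solution.

K has rank 2 and factors as K = U V^T = u1 v1^T + u2 v2^T with u1 = (2, -3, -3), v1 = (2, 0, 0), u2 = (3, 3, 2), v2 = (-1, -2, 2) (multiplying out reproduces the displayed K). The nonzero eigenvalues of U V^T coincide with those of the 2 x 2 matrix G = V^T U = [[v1·u1, v1·u2], [v2·u1, v2·u2]] = [[4, 6], [-2, -5]], and by the Sylvester determinant identity det(I_3 - U V^T) = det(I_2 - V^T U) = det([[-3, -6], [2, 6]]) = (-3)(6) - (-6)(2) = -6. (Direct check: I - K =
[[0, 6, -6],
 [9, 7, -6],
 [8, 4, -3]]
has determinant -6.) The finite-dimensional Fredholm alternative says: either (I - K) is invertible, or ker(I - K) ≠ {0} and then range(I - K) = ker((I - K)^*)^⊥, with dim ker(I - K) = dim ker((I - K)^*). Since det(I - K) ≠ 0, 1 is not an eigenvalue of K and ker(I - K) = {0}, so we are in the first case: for every y there is a unique x = (I - K)^(-1) y. (Explicitly, by the Woodbury identity, (I - U V^T)^(-1) = I + U (I_2 - G)^(-1) V^T.)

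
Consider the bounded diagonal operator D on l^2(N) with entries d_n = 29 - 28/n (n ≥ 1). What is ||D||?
||D|| = 29

For a diagonal operator on l^2 with entries d_n, ||D|| = sup_n |d_n|. Here d_1 = 1, d_2 = 15, ..., and d_n = 29 - 28/n increases monotonically toward 29. All terms lie in [1, 29), so |d_n| = d_n and the supremum is the limit 29, which is not attained by any individual d_n. Hence ||D|| = 29.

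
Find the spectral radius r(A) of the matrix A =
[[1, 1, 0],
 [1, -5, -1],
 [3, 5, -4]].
r(A) ≈ 4.9579

The eigenvalues of A are the roots of its characteristic polynomial. With M = A (coefficients from the trace, the sum of principal 2x2 minors, and det A):
  p(λ) = det(λ I - M) = λ^3 + 8λ^2 + 15λ - 26.
No integer candidate from the rational root theorem (±divisors of 26) is a root, so the roots are irrational. The cubic discriminant is Δ = -20264 < 0, so there is one real root and a complex-conjugate pair. p(1) = -2 and p(2) = 44 have opposite signs, so a root lies in (1, 2); Newton's method refines it to λ ≈ 1.0577. Dividing out (λ - (1.0577)) leaves approximately λ^2 + 9.0577λ + 24.5807. For λ^2 + 9.0577λ + 24.5807 the discriminant is -16.2803. It is negative, so the remaining roots are the complex-conjugate pair λ ≈ -4.5289 ± 2.0174i. Their product equals the constant term, so |λ|^2 ≈ 24.5807 and |λ| ≈ 4.9579.
Thus the eigenvalues (to 4 decimals) are 1.0577 (modulus 1.0577); -4.5289 ± 2.0174i (modulus 4.9579). The spectral radius is the largest modulus: r(A) ≈ 4.9579. (Cross-check: r(A) ≤ ||A||_2 ≈ 7.8236; equality holds whenever A is normal, though it can also hold for some non-normal A.)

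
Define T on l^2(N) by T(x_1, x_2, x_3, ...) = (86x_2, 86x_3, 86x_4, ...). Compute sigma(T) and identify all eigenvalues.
sigma(T) = closed disk {z in C : |z| ≤ 86}; sigma_p(T) = open disk {z in C : |z| < 86}

Note T = 86·V where V is the unit left shift (V x)_k = x_{k+1}; so sigma(T) = 86·sigma(V) and ||T|| = 86||V||. ||T x||^2 = 7396sum_{k≥2} |x_k|^2 ≤ 7396||x||^2, with equality on {x : x_1 = 0}, so ||T|| = 86. For any lambda with |lambda| < 86, set r = lambda/86 (|r| < 1); the vector x = (1, r, r^2, ...) is in l^2 and satisfies T x = 86(r, r^2, ...) = lambda x, so lambda is an eigenvalue. On the boundary |lambda| = 86 the geometric series diverges, so no l^2 eigenvector exists, but these lambda lie in the approximate point spectrum. Hence sigma(T) is the closed disk of radius 86 and sigma_p(T) is the open disk.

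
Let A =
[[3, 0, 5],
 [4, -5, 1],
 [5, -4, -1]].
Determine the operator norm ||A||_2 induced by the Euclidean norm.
||A||_2 ≈ 9.3707 (= sqrt(largest eigenvalue of A^T A))

||A||_2 = sigma_max(A) = sqrt(lambda_max(A^T A)). Form the symmetric matrix M = A^T A =
[[50, -40, 14],
 [-40, 41, -1],
 [14, -1, 27]].
Its characteristic polynomial (trace, sum of principal 2x2 minors, determinant of M give the coefficients) is
  p(λ) = det(λ I - M) = λ^3 - 118λ^2 + 2710λ - 5184.
No integer candidate from the rational root theorem (±divisors of 5184) is a root, so the roots are irrational. The cubic discriminant is Δ = 17693010096 > 0, so there are three distinct real roots. p(2) = -228 and p(3) = 1911 have opposite signs, so a root lies in (2, 3); Newton's method refines it to λ ≈ 2.1018. p(28) = 136 and p(29) = -1443 have opposite signs, so a root lies in (28, 29); Newton's method refines it to λ ≈ 28.0878. p(87) = -4053 and p(88) = 976 have opposite signs, so a root lies in (87, 88); Newton's method refines it to λ ≈ 87.8104. Check (Vieta): the three roots sum to 118, matching tr M = 118.
So the eigenvalues of A^T A are ≈ 2.1018, 28.0878, 87.8104 (all ≥ 0, as they must be for A^T A). The largest is λ_max ≈ 87.8104, hence ||A||_2 = sqrt(λ_max) ≈ 9.3707.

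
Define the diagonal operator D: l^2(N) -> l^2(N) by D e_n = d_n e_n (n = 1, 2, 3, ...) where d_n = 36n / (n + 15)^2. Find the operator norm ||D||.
||D|| = 3/5 (attained at n = 15)

For D diagonal, ||D|| = sup_n |d_n|. Treat f(x) = 36x / (x + 15)^2 for real x > 0. By the quotient rule, f'(x) = 36(15 - x)/(x + 15)^3, which is positive for x < 15 and negative for x > 15. So f has a unique maximum at x = 15, and since 15 is a positive integer, the supremum over n ≥ 1 is attained at n = 15: d_15 = 36·15/(15 + 15)^2 = 36·15/900 = 3/5. Hence ||D|| = 3/5.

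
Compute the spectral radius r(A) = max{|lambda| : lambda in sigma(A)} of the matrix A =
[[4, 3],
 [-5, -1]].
r(A) = sqrt(11) ≈ 3.3166

The eigenvalues of A are the roots of its characteristic polynomial. With M = A (coefficients from the trace and determinant):
  p(λ) = det(λ I - M) = λ^2 - 3λ + 11.
For λ^2 - 3λ + 11 the discriminant is -35. It is negative, so the roots are the complex-conjugate pair λ = 3/2 ± (sqrt(35)/2) i ≈ 1.5 ± 2.958i. For a conjugate pair the product of the roots equals the constant term, so |λ|^2 = 11 and |λ| = sqrt(11) ≈ 3.3166.
Thus the eigenvalues (to 4 decimals) are 1.5 ± 2.958i (modulus 3.3166). The spectral radius is the largest modulus: r(A) = sqrt(11) ≈ 3.3166. (Cross-check: r(A) ≤ ||A||_2 ≈ 6.9646; equality holds whenever A is normal, though it can also hold for some non-normal A.)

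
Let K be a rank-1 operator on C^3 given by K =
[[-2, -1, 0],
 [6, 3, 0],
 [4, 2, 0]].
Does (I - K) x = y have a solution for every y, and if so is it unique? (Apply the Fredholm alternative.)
(I - K) is singular (det(I - K) = 0, i.e. 1 ∈ sigma(K)). (I - K) x = y is solvable iff y ⊥ ker((I - K)^*) = span{(-2, -1, 0)}, i.e. iff -2y_1 - y_2 = 0. When solvable, the solutions are x = y + c·(1, -3, -2), c arbitrary (ker(I - K) = span{(1, -3, -2)}, dimension 1).

K has rank 1, so it is an outer product K = u v^T: every row of K is a multiple of one row vector. Reading off the entries, u = (1, -3, -2) and v = (-2, -1, 0) (row i of K equals u_i·v^T). A rank-one matrix u v^T satisfies K u = u (v·u) and kills the (2)-dimensional subspace v^⊥, so its characteristic polynomial is lambda^2 (lambda - v·u) with v·u = tr K = 1. Hence the eigenvalues of I - K are 1 (multiplicity 2) and 1 - (1) = 0, so det(I - K) = 0. (Direct check: I - K =
[[3, 1, 0],
 [-6, -2, 0],
 [-4, -2, 1]]
has determinant 0.) So 1 is an eigenvalue of K and (I - K) is not invertible. The finite-dimensional Fredholm alternative says: either (I - K) is invertible, or ker(I - K) ≠ {0} and then range(I - K) = ker((I - K)^*)^⊥, with dim ker(I - K) = dim ker((I - K)^*). We are in the second case, so we need both kernels. Kernel of I - K: (I - K) u = u - u (v·u) = u - u = 0, so ker(I - K) = span{u} = span{(1, -3, -2)} (it is exactly 1-dimensional because rank(I - K) = 2). Kernel of the adjoint: K is real, so (I - K)^* = I - K^T = I - v u^T, and (I - v u^T) v = v - v (u·v) = 0; hence ker((I - K)^*) = span{v} = span{(-2, -1, 0)}. Therefore (I - K) x = y is solvable iff <y, v> = 0, i.e. iff -2y_1 - y_2 = 0. When this holds, K y = u (v·y) = 0, so (I - K) y = y and x = y is a particular solution; the full solution set is the line x = y + c·u = y + c·(1, -3, -2), c ∈ C.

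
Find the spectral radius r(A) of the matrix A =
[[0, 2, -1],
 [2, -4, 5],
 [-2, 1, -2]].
r(A) ≈ 6.5931

The eigenvalues of A are the roots of its characteristic polynomial. With M = A (coefficients from the trace, the sum of principal 2x2 minors, and det A):
  p(λ) = det(λ I - M) = λ^3 + 6λ^2 - 3λ + 6.
No integer candidate from the rational root theorem (±divisors of 6) is a root, so the roots are irrational. The cubic discriminant is Δ = -7668 < 0, so there is one real root and a complex-conjugate pair. p(-7) = -22 and p(-6) = 24 have opposite signs, so a root lies in (-7, -6); Newton's method refines it to λ ≈ -6.5931. Dividing out (λ - (-6.5931)) leaves approximately λ^2 - 0.5931λ + 0.91. For λ^2 - 0.5931λ + 0.91 the discriminant is -3.2885. It is negative, so the remaining roots are the complex-conjugate pair λ ≈ 0.2965 ± 0.9067i. Their product equals the constant term, so |λ|^2 ≈ 0.91 and |λ| ≈ 0.954.
Thus the eigenvalues (to 4 decimals) are -6.5931 (modulus 6.5931); 0.2965 ± 0.9067i (modulus 0.954). The spectral radius is the largest modulus: r(A) ≈ 6.5931. (Cross-check: r(A) ≤ ||A||_2 ≈ 7.4866; equality holds whenever A is normal, though it can also hold for some non-normal A.)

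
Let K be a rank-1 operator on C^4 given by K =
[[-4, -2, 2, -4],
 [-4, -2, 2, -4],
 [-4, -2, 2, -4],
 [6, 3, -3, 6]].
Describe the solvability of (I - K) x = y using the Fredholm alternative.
(I - K) is invertible (det(I - K) = -1 ≠ 0), so for every y in C^4 the equation (I - K) x = y has a unique solution.

K has rank 1, so it is an outer product K = u v^T: every row of K is a multiple of one row vector. Reading off the entries, u = (-2, -2, -2, 3) and v = (2, 1, -1, 2) (row i of K equals u_i·v^T). A rank-one matrix u v^T satisfies K u = u (v·u) and kills the (3)-dimensional subspace v^⊥, so its characteristic polynomial is lambda^3 (lambda - v·u) with v·u = tr K = 2. Hence the eigenvalues of I - K are 1 (multiplicity 3) and 1 - (2) = -1, so det(I - K) = -1. (Direct check: I - K =
[[5, 2, -2, 4],
 [4, 3, -2, 4],
 [4, 2, -1, 4],
 [-6, -3, 3, -5]]
has determinant -1.) The finite-dimensional Fredholm alternative says: either (I - K) is invertible, or ker(I - K) ≠ {0} and then range(I - K) = ker((I - K)^*)^⊥, with dim ker(I - K) = dim ker((I - K)^*). Since det(I - K) ≠ 0, 1 is not an eigenvalue of K and ker(I - K) = {0}, so we are in the first case: for every y there is a unique x = (I - K)^(-1) y. Explicitly, by the Sherman–Morrison formula, (I - u v^T)^(-1) = I + u v^T/(1 - v·u), i.e. (I - K)^(-1) = I - K.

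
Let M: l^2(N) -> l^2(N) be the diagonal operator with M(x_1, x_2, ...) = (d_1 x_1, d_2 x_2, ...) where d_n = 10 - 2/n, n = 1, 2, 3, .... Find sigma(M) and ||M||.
sigma(M) = {10 - 2/n : n ≥ 1} ∪ {10}; ||M|| = 10

A bounded diagonal operator on l^2 with diagonal entries d_n has spectrum equal to the closure of {d_n : n ≥ 1}: every d_n is an eigenvalue (with eigenvector e_n), so {d_n} ⊂ sigma(M); the spectrum is closed, so its closure is too; and for lambda not in the closure, (M - lambda I) has bounded inverse (the diagonal entries 1/(d_n - lambda) are bounded). For our sequence d_n = 10 - 2/n, n = 1, 2, 3, ...:
  - {d_n} = {10 - 2/n : n ≥ 1}; the only limit point is 10
  - closure = {10 - 2/n : n ≥ 1} ∪ {10}
For the norm: a diagonal operator has ||M|| = sup_n |d_n|. Here d_n = 10 - 2/n increases monotonically from d_1 = 8 toward 10, with all terms in [8, 10); so sup_n |d_n| = 10 (the supremum is the limit, not attained). So ||M|| = 10.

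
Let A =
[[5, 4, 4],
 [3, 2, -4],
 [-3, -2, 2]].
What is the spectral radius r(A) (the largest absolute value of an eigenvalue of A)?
r(A) = (7 + sqrt(41))/2 ≈ 6.7016

The eigenvalues of A are the roots of its characteristic polynomial. With M = A (coefficients from the trace, the sum of principal 2x2 minors, and det A):
  p(λ) = det(λ I - M) = λ^3 - 9λ^2 + 16λ - 4.
By the rational root theorem any rational root is an integer divisor of 4. Testing λ = 2: p(2) = 8 - 36 + 32 - 4 = 0, so λ = 2 is a root. Dividing out (λ - 2) leaves p(λ) = (λ - 2)(λ^2 - 7λ + 2). For λ^2 - 7λ + 2 the discriminant is 41. It is nonnegative but not a perfect square, so the roots are real and irrational: λ = (7 ± sqrt(41))/2 ≈ 6.7016, 0.2984.
Thus the eigenvalues (to 4 decimals) are 6.7016 (modulus 6.7016); 0.2984 (modulus 0.2984); 2 (modulus 2). The spectral radius is the largest modulus: r(A) = (7 + sqrt(41))/2 ≈ 6.7016. (Cross-check: r(A) ≤ ||A||_2 ≈ 8.2091; equality holds whenever A is normal, though it can also hold for some non-normal A.)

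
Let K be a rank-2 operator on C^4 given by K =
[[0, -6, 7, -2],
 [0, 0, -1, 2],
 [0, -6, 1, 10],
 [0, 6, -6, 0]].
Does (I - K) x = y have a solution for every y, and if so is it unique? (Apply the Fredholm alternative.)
(I - K) is invertible (det(I - K) = 42 ≠ 0), so for every y in C^4 the equation (I - K) x = y has a unique solution.

K has rank 2 and factors as K = U V^T = u1 v1^T + u2 v2^T with u1 = (2, 0, 2, -2), v1 = (0, -3, 2, 2), u2 = (3, -1, -3, -2), v2 = (0, 0, 1, -2) (multiplying out reproduces the displayed K). The nonzero eigenvalues of U V^T coincide with those of the 2 x 2 matrix G = V^T U = [[v1·u1, v1·u2], [v2·u1, v2·u2]] = [[0, -7], [6, 1]], and by the Sylvester determinant identity det(I_4 - U V^T) = det(I_2 - V^T U) = det([[1, 7], [-6, 0]]) = (1)(0) - (7)(-6) = 42. (Direct check: I - K =
[[1, 6, -7, 2],
 [0, 1, 1, -2],
 [0, 6, 0, -10],
 [0, -6, 6, 1]]
has determinant 42.) The finite-dimensional Fredholm alternative says: either (I - K) is invertible, or ker(I - K) ≠ {0} and then range(I - K) = ker((I - K)^*)^⊥, with dim ker(I - K) = dim ker((I - K)^*). Since det(I - K) ≠ 0, 1 is not an eigenvalue of K and ker(I - K) = {0}, so we are in the first case: for every y there is a unique x = (I - K)^(-1) y. (Explicitly, by the Woodbury identity, (I - U V^T)^(-1) = I + U (I_2 - G)^(-1) V^T.)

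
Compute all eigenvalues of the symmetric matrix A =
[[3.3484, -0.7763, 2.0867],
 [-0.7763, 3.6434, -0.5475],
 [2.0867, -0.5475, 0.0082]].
sigma(A) ≈ {-1, 3, 5}

A is real symmetric, so its spectrum consists of real eigenvalues. Expanding the characteristic polynomial of the displayed matrix gives
  det(λ I - A) = p(λ) = λ^3 + (-7)λ^2 + (7)λ + (15).
Solving p(λ) = 0 yields eigenvalues ≈ -1, 3, 5. (A is shown rounded to 4 decimals, so these recover the underlying integer eigenvalues to within that precision.)
Verification: the trace of A = 7 equals the sum of eigenvalues 7, and det(A) ≈ -14.9993 matches the eigenvalue product -15.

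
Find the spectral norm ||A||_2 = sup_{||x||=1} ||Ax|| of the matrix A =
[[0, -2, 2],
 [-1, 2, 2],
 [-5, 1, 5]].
||A||_2 ≈ 7.626 (= sqrt(largest eigenvalue of A^T A))

||A||_2 = sigma_max(A) = sqrt(lambda_max(A^T A)). Form the symmetric matrix M = A^T A =
[[26, -7, -27],
 [-7, 9, 5],
 [-27, 5, 33]].
Its characteristic polynomial (trace, sum of principal 2x2 minors, determinant of M give the coefficients) is
  p(λ) = det(λ I - M) = λ^3 - 68λ^2 + 586λ - 784.
No integer candidate from the rational root theorem (±divisors of 784) is a root, so the roots are irrational. The cubic discriminant is Δ = 342623392 > 0, so there are three distinct real roots. p(1) = -265 and p(2) = 124 have opposite signs, so a root lies in (1, 2); Newton's method refines it to λ ≈ 1.6439. p(8) = 64 and p(9) = -289 have opposite signs, so a root lies in (8, 9); Newton's method refines it to λ ≈ 8.2008. p(58) = -436 and p(59) = 2461 have opposite signs, so a root lies in (58, 59); Newton's method refines it to λ ≈ 58.1554. Check (Vieta): the three roots sum to 68, matching tr M = 68.
So the eigenvalues of A^T A are ≈ 1.6439, 8.2008, 58.1554 (all ≥ 0, as they must be for A^T A). The largest is λ_max ≈ 58.1554, hence ||A||_2 = sqrt(λ_max) ≈ 7.626.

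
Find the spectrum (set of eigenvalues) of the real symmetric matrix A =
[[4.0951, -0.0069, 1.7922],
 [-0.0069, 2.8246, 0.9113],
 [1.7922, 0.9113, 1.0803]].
sigma(A) ≈ {0, 3, 5}

A is real symmetric, so its spectrum consists of real eigenvalues. Expanding the characteristic polynomial of the displayed matrix gives
  det(λ I - A) = p(λ) = λ^3 + (-8)λ^2 + (15)λ + (0).
Solving p(λ) = 0 yields eigenvalues ≈ 0, 3, 5. (A is shown rounded to 4 decimals, so these recover the underlying integer eigenvalues to within that precision.)
Verification: the trace of A = 8 equals the sum of eigenvalues 8, and det(A) ≈ -0.0001 matches the eigenvalue product 0.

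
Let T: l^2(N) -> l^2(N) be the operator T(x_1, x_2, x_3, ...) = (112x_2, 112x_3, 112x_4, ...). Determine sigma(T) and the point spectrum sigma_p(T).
sigma(T) = closed disk {z in C : |z| ≤ 112}; sigma_p(T) = open disk {z in C : |z| < 112}

Note T = 112·V where V is the unit left shift (V x)_k = x_{k+1}; so sigma(T) = 112·sigma(V) and ||T|| = 112||V||. ||T x||^2 = 12544sum_{k≥2} |x_k|^2 ≤ 12544||x||^2, with equality on {x : x_1 = 0}, so ||T|| = 112. For any lambda with |lambda| < 112, set r = lambda/112 (|r| < 1); the vector x = (1, r, r^2, ...) is in l^2 and satisfies T x = 112(r, r^2, ...) = lambda x, so lambda is an eigenvalue. On the boundary |lambda| = 112 the geometric series diverges, so no l^2 eigenvector exists, but these lambda lie in the approximate point spectrum. Hence sigma(T) is the closed disk of radius 112 and sigma_p(T) is the open disk.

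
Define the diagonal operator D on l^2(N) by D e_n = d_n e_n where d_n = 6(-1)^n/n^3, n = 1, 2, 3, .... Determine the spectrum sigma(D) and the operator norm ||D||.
sigma(D) = {6(-1)^n/n^3 : n ≥ 1} ∪ {0}; ||D|| = 6

A bounded diagonal operator on l^2 with diagonal entries d_n has spectrum equal to the closure of {d_n : n ≥ 1}: every d_n is an eigenvalue (with eigenvector e_n), so {d_n} ⊂ sigma(D); the spectrum is closed, so its closure is too; and for lambda not in the closure, (D - lambda I) has bounded inverse (the diagonal entries 1/(d_n - lambda) are bounded). For our sequence d_n = 6(-1)^n/n^3, n = 1, 2, 3, ...:
  - {d_n} = {6(-1)^n/n^3 : n ≥ 1}; the only limit point is 0
  - closure = {6(-1)^n/n^3 : n ≥ 1} ∪ {0}
For the norm: a diagonal operator has ||D|| = sup_n |d_n|. Here |d_n| = 6/n^3 is decreasing, so sup_n |d_n| = |d_1| = 6. So ||D|| = 6.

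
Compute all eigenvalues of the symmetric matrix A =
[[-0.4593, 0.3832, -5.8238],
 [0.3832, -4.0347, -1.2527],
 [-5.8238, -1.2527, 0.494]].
sigma(A) ≈ {-6, -4, 6}

A is real symmetric, so its spectrum consists of real eigenvalues. Expanding the characteristic polynomial of the displayed matrix gives
  det(λ I - A) = p(λ) = λ^3 + (4)λ^2 + (-36)λ + (-143.9984).
Solving p(λ) = 0 yields eigenvalues ≈ -6, -4, 6. (A is shown rounded to 4 decimals, so these recover the underlying integer eigenvalues to within that precision.)
Verification: the trace of A = -4 equals the sum of eigenvalues -4, and det(A) ≈ 143.9984 matches the eigenvalue product 144.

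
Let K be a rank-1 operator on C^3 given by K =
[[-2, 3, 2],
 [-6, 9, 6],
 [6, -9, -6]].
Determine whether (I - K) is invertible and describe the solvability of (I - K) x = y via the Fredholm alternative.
(I - K) is singular (det(I - K) = 0, i.e. 1 ∈ sigma(K)). (I - K) x = y is solvable iff y ⊥ ker((I - K)^*) = span{(-2, 3, 2)}, i.e. iff -2y_1 + 3y_2 + 2y_3 = 0. When solvable, the solutions are x = y + c·(1, 3, -3), c arbitrary (ker(I - K) = span{(1, 3, -3)}, dimension 1).

K has rank 1, so it is an outer product K = u v^T: every row of K is a multiple of one row vector. Reading off the entries, u = (1, 3, -3) and v = (-2, 3, 2) (row i of K equals u_i·v^T). A rank-one matrix u v^T satisfies K u = u (v·u) and kills the (2)-dimensional subspace v^⊥, so its characteristic polynomial is lambda^2 (lambda - v·u) with v·u = tr K = 1. Hence the eigenvalues of I - K are 1 (multiplicity 2) and 1 - (1) = 0, so det(I - K) = 0. (Direct check: I - K =
[[3, -3, -2],
 [6, -8, -6],
 [-6, 9, 7]]
has determinant 0.) So 1 is an eigenvalue of K and (I - K) is not invertible. The finite-dimensional Fredholm alternative says: either (I - K) is invertible, or ker(I - K) ≠ {0} and then range(I - K) = ker((I - K)^*)^⊥, with dim ker(I - K) = dim ker((I - K)^*). We are in the second case, so we need both kernels. Kernel of I - K: (I - K) u = u - u (v·u) = u - u = 0, so ker(I - K) = span{u} = span{(1, 3, -3)} (it is exactly 1-dimensional because rank(I - K) = 2). Kernel of the adjoint: K is real, so (I - K)^* = I - K^T = I - v u^T, and (I - v u^T) v = v - v (u·v) = 0; hence ker((I - K)^*) = span{v} = span{(-2, 3, 2)}. Therefore (I - K) x = y is solvable iff <y, v> = 0, i.e. iff -2y_1 + 3y_2 + 2y_3 = 0. When this holds, K y = u (v·y) = 0, so (I - K) y = y and x = y is a particular solution; the full solution set is the line x = y + c·u = y + c·(1, 3, -3), c ∈ C.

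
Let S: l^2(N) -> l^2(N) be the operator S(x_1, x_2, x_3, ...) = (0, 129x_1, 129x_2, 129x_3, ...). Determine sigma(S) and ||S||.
sigma(S) = closed disk {z in C : |z| ≤ 129}; ||S|| = 129

Note S = 129·U where U is the unit right shift (U x)_k = x_{k-1} (with x_0 := 0); so ||S|| = 129||U|| and sigma(S) = 129·sigma(U). ||S x||^2 = sum_{k≥1} |129x_k|^2 = 16641||x||^2, so ||S|| = 129 and sigma(S) ⊂ {|z| ≤ 129}. For any |lambda| < 129, the equation (S - lambda I) x = 0 forces x_1 = 0, then 129x_k = lambda x_{k+1} ⇒ x = 0, so S has no eigenvalues. But (S - lambda I) is not surjective for |lambda| < 129: solving (S - lambda I) x = e_1 would require x_n proportional to (lambda/129)^(-n), which is not in l^2. So every |lambda| < 129 lies in the residual spectrum. The boundary |lambda| = 129 is in the approximate point spectrum (the spectrum is closed). Hence sigma(S) is the closed disk of radius 129.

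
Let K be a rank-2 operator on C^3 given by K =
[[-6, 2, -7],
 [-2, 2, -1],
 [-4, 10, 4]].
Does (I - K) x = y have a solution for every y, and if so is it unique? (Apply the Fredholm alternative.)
(I - K) is invertible (det(I - K) = -41 ≠ 0), so for every y in C^3 the equation (I - K) x = y has a unique solution.

K has rank 2 and factors as K = U V^T = u1 v1^T + u2 v2^T with u1 = (-3, -1, -2), v1 = (2, -2, 1), u2 = (2, 0, -3), v2 = (0, -2, -2) (multiplying out reproduces the displayed K). The nonzero eigenvalues of U V^T coincide with those of the 2 x 2 matrix G = V^T U = [[v1·u1, v1·u2], [v2·u1, v2·u2]] = [[-6, 1], [6, 6]], and by the Sylvester determinant identity det(I_3 - U V^T) = det(I_2 - V^T U) = det([[7, -1], [-6, -5]]) = (7)(-5) - (-1)(-6) = -41. (Direct check: I - K =
[[7, -2, 7],
 [2, -1, 1],
 [4, -10, -3]]
has determinant -41.) The finite-dimensional Fredholm alternative says: either (I - K) is invertible, or ker(I - K) ≠ {0} and then range(I - K) = ker((I - K)^*)^⊥, with dim ker(I - K) = dim ker((I - K)^*). Since det(I - K) ≠ 0, 1 is not an eigenvalue of K and ker(I - K) = {0}, so we are in the first case: for every y there is a unique x = (I - K)^(-1) y. (Explicitly, by the Woodbury identity, (I - U V^T)^(-1) = I + U (I_2 - G)^(-1) V^T.)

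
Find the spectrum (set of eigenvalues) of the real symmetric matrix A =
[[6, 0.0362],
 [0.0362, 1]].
sigma(A) ≈ {1, 6}

A is real symmetric, so its spectrum consists of real eigenvalues. Expanding the characteristic polynomial of the displayed matrix gives
  det(λ I - A) = p(λ) = λ^2 + (-7)λ + (6).
Solving p(λ) = 0 yields eigenvalues ≈ 1, 6. (A is shown rounded to 4 decimals, so these recover the underlying integer eigenvalues to within that precision.)
Verification: the trace of A = 7 equals the sum of eigenvalues 7, and det(A) ≈ 6.0002 matches the eigenvalue product 6.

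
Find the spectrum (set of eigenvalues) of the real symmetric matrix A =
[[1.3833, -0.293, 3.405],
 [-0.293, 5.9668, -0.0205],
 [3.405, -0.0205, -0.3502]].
sigma(A) ≈ {-3, 4, 6}

A is real symmetric, so its spectrum consists of real eigenvalues. Expanding the characteristic polynomial of the displayed matrix gives
  det(λ I - A) = p(λ) = λ^3 + (-7)λ^2 + (-6)λ + (72).
Solving p(λ) = 0 yields eigenvalues ≈ -3, 4, 6. (A is shown rounded to 4 decimals, so these recover the underlying integer eigenvalues to within that precision.)
Verification: the trace of A = 7 equals the sum of eigenvalues 7, and det(A) ≈ -71.9993 matches the eigenvalue product -72.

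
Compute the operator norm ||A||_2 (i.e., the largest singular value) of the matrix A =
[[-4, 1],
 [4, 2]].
||A||_2 = sqrt((37 + sqrt(793))/2) ≈ 5.7079 (= sqrt(largest eigenvalue of A^T A))

||A||_2 = sigma_max(A) = sqrt(lambda_max(A^T A)). Form the symmetric matrix M = A^T A =
[[32, 4],
 [4, 5]].
Its characteristic polynomial (trace, determinant of M give the coefficients) is
  p(λ) = det(λ I - M) = λ^2 - 37λ + 144.
For λ^2 - 37λ + 144 the discriminant is 793. It is nonnegative but not a perfect square, so the roots are real and irrational: λ = (37 ± sqrt(793))/2 ≈ 32.5801, 4.4199.
So the eigenvalues of A^T A are ≈ 4.4199, 32.5801 (all ≥ 0, as they must be for A^T A). The largest is λ_max = (37 + sqrt(793))/2 ≈ 32.5801, hence ||A||_2 = sqrt(λ_max) = sqrt((37 + sqrt(793))/2) ≈ 5.7079.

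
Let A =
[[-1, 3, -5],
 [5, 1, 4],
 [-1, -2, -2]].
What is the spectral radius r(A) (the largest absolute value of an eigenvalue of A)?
r(A) ≈ 4.239

The eigenvalues of A are the roots of its characteristic polynomial. With M = A (coefficients from the trace, the sum of principal 2x2 minors, and det A):
  p(λ) = det(λ I - M) = λ^3 + 2λ^2 - 13λ - 57.
No integer candidate from the rational root theorem (±divisors of 57) is a root, so the roots are irrational. The cubic discriminant is Δ = -49759 < 0, so there is one real root and a complex-conjugate pair. p(4) = -13 and p(5) = 53 have opposite signs, so a root lies in (4, 5); Newton's method refines it to λ ≈ 4.239. Dividing out (λ - (4.239)) leaves approximately λ^2 + 6.239λ + 13.4467. For λ^2 + 6.239λ + 13.4467 the discriminant is -14.8622. It is negative, so the remaining roots are the complex-conjugate pair λ ≈ -3.1195 ± 1.9276i. Their product equals the constant term, so |λ|^2 ≈ 13.4467 and |λ| ≈ 3.667.
Thus the eigenvalues (to 4 decimals) are 4.239 (modulus 4.239); -3.1195 ± 1.9276i (modulus 3.667). The spectral radius is the largest modulus: r(A) ≈ 4.239. (Cross-check: r(A) ≤ ||A||_2 ≈ 8.0427; equality holds whenever A is normal, though it can also hold for some non-normal A.)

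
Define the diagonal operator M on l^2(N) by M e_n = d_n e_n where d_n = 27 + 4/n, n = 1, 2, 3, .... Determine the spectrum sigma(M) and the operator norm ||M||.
sigma(M) = {27 + 4/n : n ≥ 1} ∪ {27}; ||M|| = 31

A bounded diagonal operator on l^2 with diagonal entries d_n has spectrum equal to the closure of {d_n : n ≥ 1}: every d_n is an eigenvalue (with eigenvector e_n), so {d_n} ⊂ sigma(M); the spectrum is closed, so its closure is too; and for lambda not in the closure, (M - lambda I) has bounded inverse (the diagonal entries 1/(d_n - lambda) are bounded). For our sequence d_n = 27 + 4/n, n = 1, 2, 3, ...:
  - {d_n} = {27 + 4/n : n ≥ 1}; the only limit point is 27
  - closure = {27 + 4/n : n ≥ 1} ∪ {27}
For the norm: a diagonal operator has ||M|| = sup_n |d_n|. Here d_n = 27 + 4/n is positive and decreasing, so sup_n |d_n| = d_1 = 27 + 4 = 31. So ||M|| = 31.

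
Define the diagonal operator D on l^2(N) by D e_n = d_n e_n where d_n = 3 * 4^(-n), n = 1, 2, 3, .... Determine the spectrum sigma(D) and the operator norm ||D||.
sigma(D) = {3 * 4^(-n) : n ≥ 1} ∪ {0}; ||D|| = 3/4

A bounded diagonal operator on l^2 with diagonal entries d_n has spectrum equal to the closure of {d_n : n ≥ 1}: every d_n is an eigenvalue (with eigenvector e_n), so {d_n} ⊂ sigma(D); the spectrum is closed, so its closure is too; and for lambda not in the closure, (D - lambda I) has bounded inverse (the diagonal entries 1/(d_n - lambda) are bounded). For our sequence d_n = 3 * 4^(-n), n = 1, 2, 3, ...:
  - {d_n} = {3 * 4^(-n) : n ≥ 1}; the only limit point is 0
  - closure = {3 * 4^(-n) : n ≥ 1} ∪ {0}
For the norm: a diagonal operator has ||D|| = sup_n |d_n|. Here d_n = 3 * 4^(-n) is positive and decreasing, so sup_n |d_n| = d_1 = 3/4. So ||D|| = 3/4.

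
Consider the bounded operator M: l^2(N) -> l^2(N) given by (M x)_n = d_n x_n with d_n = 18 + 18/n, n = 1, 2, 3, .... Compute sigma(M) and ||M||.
sigma(M) = {18 + 18/n : n ≥ 1} ∪ {18}; ||M|| = 36

A bounded diagonal operator on l^2 with diagonal entries d_n has spectrum equal to the closure of {d_n : n ≥ 1}: every d_n is an eigenvalue (with eigenvector e_n), so {d_n} ⊂ sigma(M); the spectrum is closed, so its closure is too; and for lambda not in the closure, (M - lambda I) has bounded inverse (the diagonal entries 1/(d_n - lambda) are bounded). For our sequence d_n = 18 + 18/n, n = 1, 2, 3, ...:
  - {d_n} = {18 + 18/n : n ≥ 1}; the only limit point is 18
  - closure = {18 + 18/n : n ≥ 1} ∪ {18}
For the norm: a diagonal operator has ||M|| = sup_n |d_n|. Here d_n = 18 + 18/n is positive and decreasing, so sup_n |d_n| = d_1 = 18 + 18 = 36. So ||M|| = 36.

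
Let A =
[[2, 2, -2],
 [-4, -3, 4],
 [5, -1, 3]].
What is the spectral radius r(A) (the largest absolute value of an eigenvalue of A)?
r(A) ≈ 3.479

The eigenvalues of A are the roots of its characteristic polynomial. With M = A (coefficients from the trace, the sum of principal 2x2 minors, and det A):
  p(λ) = det(λ I - M) = λ^3 - 2λ^2 + 13λ - 16.
No integer candidate from the rational root theorem (±divisors of 16) is a root, so the roots are irrational. The cubic discriminant is Δ = -8048 < 0, so there is one real root and a complex-conjugate pair. p(1) = -4 and p(2) = 10 have opposite signs, so a root lies in (1, 2); Newton's method refines it to λ ≈ 1.3219. Dividing out (λ - (1.3219)) leaves approximately λ^2 - 0.6781λ + 12.1036. For λ^2 - 0.6781λ + 12.1036 the discriminant is -47.9547. It is negative, so the remaining roots are the complex-conjugate pair λ ≈ 0.339 ± 3.4625i. Their product equals the constant term, so |λ|^2 ≈ 12.1036 and |λ| ≈ 3.479.
Thus the eigenvalues (to 4 decimals) are 1.3219 (modulus 1.3219); 0.339 ± 3.4625i (modulus 3.479). The spectral radius is the largest modulus: r(A) ≈ 3.479. (Cross-check: r(A) ≤ ||A||_2 ≈ 7.3709; equality holds whenever A is normal, though it can also hold for some non-normal A.)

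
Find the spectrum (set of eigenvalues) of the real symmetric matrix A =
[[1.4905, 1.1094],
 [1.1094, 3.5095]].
sigma(A) ≈ {1, 4}

A is real symmetric, so its spectrum consists of real eigenvalues. Expanding the characteristic polynomial of the displayed matrix gives
  det(λ I - A) = p(λ) = λ^2 + (-5)λ + (4).
Solving p(λ) = 0 yields eigenvalues ≈ 1, 4. (A is shown rounded to 4 decimals, so these recover the underlying integer eigenvalues to within that precision.)
Verification: the trace of A = 5 equals the sum of eigenvalues 5, and det(A) ≈ 4.0001 matches the eigenvalue product 4.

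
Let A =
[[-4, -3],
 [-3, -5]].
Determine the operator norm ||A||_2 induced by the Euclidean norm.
||A||_2 = sqrt((59 + sqrt(2997))/2) ≈ 7.5414 (= sqrt(largest eigenvalue of A^T A))

||A||_2 = sigma_max(A) = sqrt(lambda_max(A^T A)). Form the symmetric matrix M = A^T A =
[[25, 27],
 [27, 34]].
Its characteristic polynomial (trace, determinant of M give the coefficients) is
  p(λ) = det(λ I - M) = λ^2 - 59λ + 121.
For λ^2 - 59λ + 121 the discriminant is 2997. It is nonnegative but not a perfect square, so the roots are real and irrational: λ = (59 ± sqrt(2997))/2 ≈ 56.8724, 2.1276.
So the eigenvalues of A^T A are ≈ 2.1276, 56.8724 (all ≥ 0, as they must be for A^T A). The largest is λ_max = (59 + sqrt(2997))/2 ≈ 56.8724, hence ||A||_2 = sqrt(λ_max) = sqrt((59 + sqrt(2997))/2) ≈ 7.5414.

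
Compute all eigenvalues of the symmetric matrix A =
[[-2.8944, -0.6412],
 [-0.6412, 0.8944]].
sigma(A) ≈ {-3, 1}

A is real symmetric, so its spectrum consists of real eigenvalues. Expanding the characteristic polynomial of the displayed matrix gives
  det(λ I - A) = p(λ) = λ^2 + (2)λ + (-3).
Solving p(λ) = 0 yields eigenvalues ≈ -3, 1. (A is shown rounded to 4 decimals, so these recover the underlying integer eigenvalues to within that precision.)
Verification: the trace of A = -2 equals the sum of eigenvalues -2, and det(A) ≈ -2.9999 matches the eigenvalue product -3.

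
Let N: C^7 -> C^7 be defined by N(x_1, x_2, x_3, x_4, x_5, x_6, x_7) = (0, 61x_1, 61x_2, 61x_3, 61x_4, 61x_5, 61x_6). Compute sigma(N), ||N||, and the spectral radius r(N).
sigma(N) = {0}; ||N|| = 61; r(N) = 0. (N is nilpotent with N^7 = 0.)

On C^7, N is a strictly lower-triangular matrix with 61 on the subdiagonal and zeros elsewhere, so its characteristic polynomial is lambda^7 and every eigenvalue is 0: sigma(N) = {0}. For the operator norm, N e_i = 61e_{i+1} for i = 1, ..., 6 and N e_7 = 0, so the singular values of N are 61 (with multiplicity 6) and 0; hence ||N|| = 61. The spectral radius r(N) = max|lambda| = 0. Note ||N|| > r(N) — characteristic of non-normal nilpotent operators. Indeed N^7 = 0.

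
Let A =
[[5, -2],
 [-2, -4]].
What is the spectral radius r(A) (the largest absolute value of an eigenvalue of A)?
r(A) = (1 + sqrt(97))/2 ≈ 5.4244

The eigenvalues of A are the roots of its characteristic polynomial. With M = A (coefficients from the trace and determinant):
  p(λ) = det(λ I - M) = λ^2 - λ - 24.
For λ^2 - λ - 24 the discriminant is 97. It is nonnegative but not a perfect square, so the roots are real and irrational: λ = (1 ± sqrt(97))/2 ≈ 5.4244, -4.4244.
Thus the eigenvalues (to 4 decimals) are 5.4244 (modulus 5.4244); -4.4244 (modulus 4.4244). The spectral radius is the largest modulus: r(A) = (1 + sqrt(97))/2 ≈ 5.4244. (Cross-check: r(A) ≤ ||A||_2 ≈ 5.4244; equality holds whenever A is normal, though it can also hold for some non-normal A.)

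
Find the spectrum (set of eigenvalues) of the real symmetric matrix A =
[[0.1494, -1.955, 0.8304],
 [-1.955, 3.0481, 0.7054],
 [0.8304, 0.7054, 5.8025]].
sigma(A) ≈ {-1, 4, 6}

A is real symmetric, so its spectrum consists of real eigenvalues. Expanding the characteristic polynomial of the displayed matrix gives
  det(λ I - A) = p(λ) = λ^3 + (-9)λ^2 + (14)λ + (24.0015).
Solving p(λ) = 0 yields eigenvalues ≈ -1, 4, 6. (A is shown rounded to 4 decimals, so these recover the underlying integer eigenvalues to within that precision.)
Verification: the trace of A = 9 equals the sum of eigenvalues 9, and det(A) ≈ -24.0015 matches the eigenvalue product -24.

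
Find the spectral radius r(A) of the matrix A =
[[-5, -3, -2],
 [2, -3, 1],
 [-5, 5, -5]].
r(A) ≈ 8.2159

The eigenvalues of A are the roots of its characteristic polynomial. With M = A (coefficients from the trace, the sum of principal 2x2 minors, and det A):
  p(λ) = det(λ I - M) = λ^3 + 13λ^2 + 46λ + 55.
No integer candidate from the rational root theorem (±divisors of 55) is a root, so the roots are irrational. The cubic discriminant is Δ = -4735 < 0, so there is one real root and a complex-conjugate pair. p(-9) = -35 and p(-8) = 7 have opposite signs, so a root lies in (-9, -8); Newton's method refines it to λ ≈ -8.2159. Dividing out (λ - (-8.2159)) leaves approximately λ^2 + 4.7841λ + 6.6943. For λ^2 + 4.7841λ + 6.6943 the discriminant is -3.8898. It is negative, so the remaining roots are the complex-conjugate pair λ ≈ -2.392 ± 0.9861i. Their product equals the constant term, so |λ|^2 ≈ 6.6943 and |λ| ≈ 2.5873.
Thus the eigenvalues (to 4 decimals) are -8.2159 (modulus 8.2159); -2.392 ± 0.9861i (modulus 2.5873). The spectral radius is the largest modulus: r(A) ≈ 8.2159. (Cross-check: r(A) ≤ ||A||_2 ≈ 9.7047; equality holds whenever A is normal, though it can also hold for some non-normal A.)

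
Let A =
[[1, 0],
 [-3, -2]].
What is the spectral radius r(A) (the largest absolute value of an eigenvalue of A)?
r(A) = 2

The eigenvalues of A are the roots of its characteristic polynomial. With M = A (coefficients from the trace and determinant):
  p(λ) = det(λ I - M) = λ^2 + λ - 2.
For λ^2 + λ - 2 the discriminant is 9. It is a perfect square (3^2), so the roots are rational: λ = (-1 ± 3)/2 = 1, -2.
Thus the eigenvalues (to 4 decimals) are 1 (modulus 1); -2 (modulus 2). The spectral radius is the largest modulus: r(A) = 2. (Cross-check: r(A) ≤ ||A||_2 ≈ 3.7025; equality holds whenever A is normal, though it can also hold for some non-normal A.)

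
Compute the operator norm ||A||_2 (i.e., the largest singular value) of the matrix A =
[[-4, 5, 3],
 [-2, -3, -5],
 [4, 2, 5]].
||A||_2 ≈ 9.59 (= sqrt(largest eigenvalue of A^T A))

||A||_2 = sigma_max(A) = sqrt(lambda_max(A^T A)). Form the symmetric matrix M = A^T A =
[[36, -6, 18],
 [-6, 38, 40],
 [18, 40, 59]].
Its characteristic polynomial (trace, sum of principal 2x2 minors, determinant of M give the coefficients) is
  p(λ) = det(λ I - M) = λ^3 - 133λ^2 + 3774λ - 36.
No integer candidate from the rational root theorem (±divisors of 36) is a root, so the roots are irrational. The cubic discriminant is Δ = 36918739764 > 0, so there are three distinct real roots. p(0) = -36 and p(1) = 3606 have opposite signs, so a root lies in (0, 1); Newton's method refines it to λ ≈ 0.0095. p(41) = 46 and p(42) = -2052 have opposite signs, so a root lies in (41, 42); Newton's method refines it to λ ≈ 41.022. p(91) = -4404 and p(92) = 148 have opposite signs, so a root lies in (91, 92); Newton's method refines it to λ ≈ 91.9684. Check (Vieta): the three roots sum to 133, matching tr M = 133.
So the eigenvalues of A^T A are ≈ 0.0095, 41.022, 91.9684 (all ≥ 0, as they must be for A^T A). The largest is λ_max ≈ 91.9684, hence ||A||_2 = sqrt(λ_max) ≈ 9.59.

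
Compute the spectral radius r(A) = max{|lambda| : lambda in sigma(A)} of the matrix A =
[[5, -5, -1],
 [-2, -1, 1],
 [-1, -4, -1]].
r(A) ≈ 6.3428

The eigenvalues of A are the roots of its characteristic polynomial. With M = A (coefficients from the trace, the sum of principal 2x2 minors, and det A):
  p(λ) = det(λ I - M) = λ^3 - 3λ^2 - 16λ - 33.
No integer candidate from the rational root theorem (±divisors of 33) is a root, so the roots are irrational. The cubic discriminant is Δ = -42791 < 0, so there is one real root and a complex-conjugate pair. p(6) = -21 and p(7) = 51 have opposite signs, so a root lies in (6, 7); Newton's method refines it to λ ≈ 6.3428. Dividing out (λ - (6.3428)) leaves approximately λ^2 + 3.3428λ + 5.2027. For λ^2 + 3.3428λ + 5.2027 the discriminant is -9.6367. It is negative, so the remaining roots are the complex-conjugate pair λ ≈ -1.6714 ± 1.5521i. Their product equals the constant term, so |λ|^2 ≈ 5.2027 and |λ| ≈ 2.281.
Thus the eigenvalues (to 4 decimals) are 6.3428 (modulus 6.3428); -1.6714 ± 1.5521i (modulus 2.281). The spectral radius is the largest modulus: r(A) ≈ 6.3428. (Cross-check: r(A) ≤ ||A||_2 ≈ 7.5994; equality holds whenever A is normal, though it can also hold for some non-normal A.)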